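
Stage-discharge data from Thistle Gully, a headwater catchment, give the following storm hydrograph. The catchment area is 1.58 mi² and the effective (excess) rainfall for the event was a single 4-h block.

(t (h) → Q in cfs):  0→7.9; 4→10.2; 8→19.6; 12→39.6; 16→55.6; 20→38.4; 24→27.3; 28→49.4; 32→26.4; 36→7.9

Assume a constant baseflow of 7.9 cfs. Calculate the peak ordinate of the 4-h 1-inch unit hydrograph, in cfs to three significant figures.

U_p ≈ 59.8 cfs

Direct runoff: 0.0, 2.3, 11.7, 31.7, 47.7, 30.5, 19.4, 41.5, 18.5, 0.0 cfs; ΣQ_DR = 203.3 cfs, peak = 47.7 cfs.
Runoff depth d = ΣQ_DR·Δt / A = 203.3 × 14400 / (1.58 mi²) = 0.7975 in.
The 1-inch UH is the DRH scaled by (1 in)/d, so U_p = 47.7 × 1/0.7975 = 59.8 cfs.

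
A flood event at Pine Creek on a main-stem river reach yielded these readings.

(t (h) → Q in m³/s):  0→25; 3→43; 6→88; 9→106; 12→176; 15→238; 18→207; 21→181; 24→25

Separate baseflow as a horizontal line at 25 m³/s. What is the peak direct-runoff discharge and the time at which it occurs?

Subtracting baseflow gives direct-runoff ordinates: 0.0, 18.0, 63.0, 81.0, 151.0, 213.0, 182.0, 156.0, 0.0 m³/s.
The maximum is 213.0 m³/s, occurring at the reading for t = 15 h.

Q_p = 213.0 m³/s at t = 15 h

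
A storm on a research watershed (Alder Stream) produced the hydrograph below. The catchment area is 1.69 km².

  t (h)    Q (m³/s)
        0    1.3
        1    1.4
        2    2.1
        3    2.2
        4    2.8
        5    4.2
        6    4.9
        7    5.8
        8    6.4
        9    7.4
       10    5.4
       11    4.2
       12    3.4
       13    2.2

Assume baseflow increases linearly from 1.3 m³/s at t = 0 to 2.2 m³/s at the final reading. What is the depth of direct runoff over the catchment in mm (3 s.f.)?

Direct runoff: 0.00, 0.03, 0.66, 0.69, 1.22, 2.55, 3.18, 4.02, 4.55, 5.48, 3.41, 2.14, 1.27, 0.00 m³/s; ΣQ_DR = 29.20 m³/s.
V = ΣQ_DR · Δt = 29.20 × 3600 s = 1.051 × 10^5 m³.
Over A = 1.69 km², depth = V / A = 62.2 mm.

d ≈ 62.2 mm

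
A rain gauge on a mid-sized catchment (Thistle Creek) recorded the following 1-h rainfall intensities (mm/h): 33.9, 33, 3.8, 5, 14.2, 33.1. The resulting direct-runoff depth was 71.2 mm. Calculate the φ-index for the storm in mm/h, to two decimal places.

φ ≈ 10.75 mm/h

Only the 4 blocks with intensity above φ contribute runoff: 33.9, 33, 14.2, 33.1 mm/h.
Σ(I−φ)·Δt = d  ⇒  (33.9+33+14.2+33.1 − 4φ)·1 = 71.2
φ = (114.2 − 71.2/1) / 4 = 10.75 mm/h.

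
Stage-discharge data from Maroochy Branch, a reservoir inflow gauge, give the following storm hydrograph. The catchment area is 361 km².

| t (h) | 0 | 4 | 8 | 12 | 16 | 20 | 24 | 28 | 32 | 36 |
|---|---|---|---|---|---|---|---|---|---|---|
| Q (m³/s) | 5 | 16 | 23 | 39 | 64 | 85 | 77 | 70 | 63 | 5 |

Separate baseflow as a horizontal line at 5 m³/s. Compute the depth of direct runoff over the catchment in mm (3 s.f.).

Direct runoff: 0.0, 11.0, 18.0, 34.0, 59.0, 80.0, 72.0, 65.0, 58.0, 0.0 m³/s; ΣQ_DR = 397.0 m³/s.
V = ΣQ_DR · Δt = 397.0 × 14400 s = 5.717 × 10^6 m³.
Over A = 361 km², depth = V / A = 15.8 mm.

d ≈ 15.8 mm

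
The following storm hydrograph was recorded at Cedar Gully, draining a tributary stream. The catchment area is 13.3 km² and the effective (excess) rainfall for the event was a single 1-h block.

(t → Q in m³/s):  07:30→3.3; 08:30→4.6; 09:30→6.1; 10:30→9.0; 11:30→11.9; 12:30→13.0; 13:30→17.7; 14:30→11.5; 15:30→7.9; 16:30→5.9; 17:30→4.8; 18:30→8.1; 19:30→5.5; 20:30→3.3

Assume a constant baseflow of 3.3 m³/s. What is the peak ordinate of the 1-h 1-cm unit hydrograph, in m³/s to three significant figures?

Direct runoff: 0.0, 1.3, 2.8, 5.7, 8.6, 9.7, 14.4, 8.2, 4.6, 2.6, 1.5, 4.8, 2.2, 0.0 m³/s; ΣQ_DR = 66.40 m³/s, peak = 14.4 m³/s.
Runoff depth d = ΣQ_DR·Δt / A = 66.40 × 3600 / (13.3 km²) = 17.97 mm.
The 1-cm UH is the DRH scaled by (10 mm)/d, so U_p = 14.4 × 10/17.97 = 8.01 m³/s.

U_p ≈ 8.01 m³/s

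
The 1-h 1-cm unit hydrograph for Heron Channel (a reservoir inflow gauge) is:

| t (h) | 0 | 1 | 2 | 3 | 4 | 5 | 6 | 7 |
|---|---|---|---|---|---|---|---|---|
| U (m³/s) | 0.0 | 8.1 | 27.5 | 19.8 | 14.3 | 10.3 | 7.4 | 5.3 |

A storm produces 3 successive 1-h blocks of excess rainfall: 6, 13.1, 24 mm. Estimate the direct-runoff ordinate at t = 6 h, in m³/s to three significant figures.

Q ≈ 52.3 m³/s

By discrete convolution, Q_j = Σ (P_i / 10 mm) · U_{j−i}.
At t = 6 h (j=6): Q = (6/10)·7.4 + (13.1/10)·10.3 + (24/10)·14.3 = 52.3 m³/s.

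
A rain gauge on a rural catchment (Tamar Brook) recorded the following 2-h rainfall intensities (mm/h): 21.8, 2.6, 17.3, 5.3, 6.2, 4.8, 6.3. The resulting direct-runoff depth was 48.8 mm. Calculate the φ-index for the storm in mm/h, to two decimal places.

φ ≈ 7.35 mm/h

Only the 2 blocks with intensity above φ contribute runoff: 21.8, 17.3 mm/h.
Σ(I−φ)·Δt = d  ⇒  (21.8+17.3 − 2φ)·2 = 48.8
φ = (39.10 − 48.8/2) / 2 = 7.35 mm/h.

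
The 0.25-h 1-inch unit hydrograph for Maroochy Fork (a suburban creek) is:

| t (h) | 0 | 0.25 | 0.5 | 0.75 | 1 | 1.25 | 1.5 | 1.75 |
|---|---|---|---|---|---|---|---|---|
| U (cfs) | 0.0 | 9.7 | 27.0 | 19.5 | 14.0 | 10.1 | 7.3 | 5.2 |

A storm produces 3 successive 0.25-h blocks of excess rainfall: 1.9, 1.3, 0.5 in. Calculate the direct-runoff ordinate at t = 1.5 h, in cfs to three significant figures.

Q ≈ 34.0 cfs

By discrete convolution, Q_j = Σ (P_i / 1 in) · U_{j−i}.
At t = 1.5 h (j=6): Q = (1.9/1)·7.3 + (1.3/1)·10.1 + (0.5/1)·14.0 = 34.0 cfs.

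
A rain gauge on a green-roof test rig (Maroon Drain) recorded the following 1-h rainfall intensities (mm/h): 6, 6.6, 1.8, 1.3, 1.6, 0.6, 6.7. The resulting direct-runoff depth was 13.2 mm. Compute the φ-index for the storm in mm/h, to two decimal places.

φ ≈ 2.03 mm/h

Only the 3 blocks with intensity above φ contribute runoff: 6, 6.6, 6.7 mm/h.
Σ(I−φ)·Δt = d  ⇒  (6+6.6+6.7 − 3φ)·1 = 13.2
φ = (19.30 − 13.2/1) / 3 = 2.03 mm/h.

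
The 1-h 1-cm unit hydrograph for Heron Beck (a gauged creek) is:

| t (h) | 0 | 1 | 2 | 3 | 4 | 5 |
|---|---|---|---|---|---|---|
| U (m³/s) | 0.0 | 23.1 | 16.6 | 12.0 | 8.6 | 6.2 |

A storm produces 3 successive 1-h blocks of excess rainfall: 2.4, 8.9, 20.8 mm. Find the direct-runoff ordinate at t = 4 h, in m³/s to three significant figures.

By discrete convolution, Q_j = Σ (P_i / 10 mm) · U_{j−i}.
At t = 4 h (j=4): Q = (2.4/10)·8.6 + (8.9/10)·12.0 + (20.8/10)·16.6 = 47.3 m³/s.

Q ≈ 47.3 m³/s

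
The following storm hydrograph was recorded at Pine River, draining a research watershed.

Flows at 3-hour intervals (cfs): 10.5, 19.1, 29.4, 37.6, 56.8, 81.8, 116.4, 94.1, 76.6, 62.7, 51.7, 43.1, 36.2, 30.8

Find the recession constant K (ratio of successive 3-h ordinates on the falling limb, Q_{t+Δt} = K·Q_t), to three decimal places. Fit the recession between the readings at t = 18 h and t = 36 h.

K ≈ 0.823

Using the recession-limb readings at t = 18 h and t = 36 h: Q falls from 116.4 to 36.2 cfs over 6 intervals.
K = (Q₂/Q₁)^(1/6) = (36.2/116.4)^(1/6) = 0.823.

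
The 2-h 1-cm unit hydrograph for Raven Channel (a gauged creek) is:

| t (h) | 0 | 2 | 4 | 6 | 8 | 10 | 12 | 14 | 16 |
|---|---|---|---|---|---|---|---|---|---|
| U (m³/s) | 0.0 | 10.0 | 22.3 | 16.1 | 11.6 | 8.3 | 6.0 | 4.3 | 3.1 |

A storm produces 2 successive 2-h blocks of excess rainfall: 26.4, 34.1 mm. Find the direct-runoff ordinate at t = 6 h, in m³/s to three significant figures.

By discrete convolution, Q_j = Σ (P_i / 10 mm) · U_{j−i}.
At t = 6 h (j=3): Q = (26.4/10)·16.1 + (34.1/10)·22.3 = 119 m³/s.

Q ≈ 119 m³/s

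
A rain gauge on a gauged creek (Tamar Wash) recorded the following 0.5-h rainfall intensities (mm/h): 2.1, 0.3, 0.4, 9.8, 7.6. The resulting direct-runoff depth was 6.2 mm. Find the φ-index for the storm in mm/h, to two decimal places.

φ ≈ 2.50 mm/h

Only the 2 blocks with intensity above φ contribute runoff: 9.8, 7.6 mm/h.
Σ(I−φ)·Δt = d  ⇒  (9.8+7.6 − 2φ)·0.5 = 6.2
φ = (17.40 − 6.2/0.5) / 2 = 2.50 mm/h.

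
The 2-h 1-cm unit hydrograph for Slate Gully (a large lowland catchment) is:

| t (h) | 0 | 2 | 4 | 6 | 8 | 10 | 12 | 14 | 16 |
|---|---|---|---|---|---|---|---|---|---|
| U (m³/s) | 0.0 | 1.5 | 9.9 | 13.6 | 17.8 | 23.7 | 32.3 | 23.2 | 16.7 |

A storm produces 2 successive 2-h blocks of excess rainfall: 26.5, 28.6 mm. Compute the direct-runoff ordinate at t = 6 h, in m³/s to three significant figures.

By discrete convolution, Q_j = Σ (P_i / 10 mm) · U_{j−i}.
At t = 6 h (j=3): Q = (26.5/10)·13.6 + (28.6/10)·9.9 = 64.4 m³/s.

Q ≈ 64.4 m³/s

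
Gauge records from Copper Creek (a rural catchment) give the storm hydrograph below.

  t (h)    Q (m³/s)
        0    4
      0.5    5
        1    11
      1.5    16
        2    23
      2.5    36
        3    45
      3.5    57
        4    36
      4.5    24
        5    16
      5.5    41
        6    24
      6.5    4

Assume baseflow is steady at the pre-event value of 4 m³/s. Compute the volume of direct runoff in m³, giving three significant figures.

Direct-runoff ordinates (Q − Q_b): 0.0, 1.0, 7.0, 12.0, 19.0, 32.0, 41.0, 53.0, 32.0, 20.0, 12.0, 37.0, 20.0, 0.0 m³/s.
ΣQ_DR = 286.0 m³/s.
With Δt = 0.5 h = 1800 s, V = ΣQ_DR · Δt = 286.0 × 1800 = 5.15 × 10^5 m³.

V ≈ 5.15 × 10^5 m³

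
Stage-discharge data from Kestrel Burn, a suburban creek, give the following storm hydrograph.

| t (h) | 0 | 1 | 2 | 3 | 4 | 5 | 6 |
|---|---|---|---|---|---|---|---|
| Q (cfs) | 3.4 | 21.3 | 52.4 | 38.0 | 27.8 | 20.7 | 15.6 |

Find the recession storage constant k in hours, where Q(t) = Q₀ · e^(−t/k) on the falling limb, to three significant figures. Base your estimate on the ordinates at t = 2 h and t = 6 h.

On the falling limb, Q drops from 52.4 to 15.6 cfs between t = 2 h and t = 6 h (Δt = 4 h).
k = −Δt / ln(Q₂/Q₁) = −4 / ln(15.6/52.4) = 3.30 h.

k ≈ 3.30 h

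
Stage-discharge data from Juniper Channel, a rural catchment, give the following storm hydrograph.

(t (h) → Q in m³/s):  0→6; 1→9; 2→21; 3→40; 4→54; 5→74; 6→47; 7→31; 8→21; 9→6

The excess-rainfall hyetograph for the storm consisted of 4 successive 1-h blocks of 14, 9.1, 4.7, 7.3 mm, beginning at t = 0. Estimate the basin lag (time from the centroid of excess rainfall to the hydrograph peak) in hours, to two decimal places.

t_L ≈ 3.35 h

Centroid of excess rainfall: t_c = Σ P_i·t̄_i / ΣP_i = 1.6510 h (block centres at 0.5, 1.5, 2.5, 3.5 h).
Hydrograph peak occurs at t = 5 h, so basin lag t_L = 5 − 1.6510 = 3.35 h.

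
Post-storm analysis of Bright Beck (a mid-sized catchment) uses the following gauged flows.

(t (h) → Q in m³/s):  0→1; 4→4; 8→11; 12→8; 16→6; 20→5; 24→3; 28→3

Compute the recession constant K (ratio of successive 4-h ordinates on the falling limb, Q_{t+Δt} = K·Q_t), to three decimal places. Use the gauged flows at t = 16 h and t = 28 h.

Using the recession-limb readings at t = 16 h and t = 28 h: Q falls from 6 to 3 m³/s over 3 intervals.
K = (Q₂/Q₁)^(1/3) = (3/6)^(1/3) = 0.794.

K ≈ 0.794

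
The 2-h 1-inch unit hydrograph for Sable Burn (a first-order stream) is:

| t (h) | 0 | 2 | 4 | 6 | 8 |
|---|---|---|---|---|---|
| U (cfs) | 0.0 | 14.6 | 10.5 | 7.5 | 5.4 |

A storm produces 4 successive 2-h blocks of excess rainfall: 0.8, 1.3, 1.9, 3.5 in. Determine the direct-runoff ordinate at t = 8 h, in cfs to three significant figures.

Q ≈ 85.1 cfs

By discrete convolution, Q_j = Σ (P_i / 1 in) · U_{j−i}.
At t = 8 h (j=4): Q = (0.8/1)·5.4 + (1.3/1)·7.5 + (1.9/1)·10.5 + (3.5/1)·14.6 = 85.1 cfs.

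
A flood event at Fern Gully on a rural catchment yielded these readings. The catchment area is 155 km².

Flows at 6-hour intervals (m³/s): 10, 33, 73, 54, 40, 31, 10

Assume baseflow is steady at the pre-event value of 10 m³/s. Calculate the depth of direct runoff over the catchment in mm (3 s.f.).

Direct runoff: 0.0, 23.0, 63.0, 44.0, 30.0, 21.0, 0.0 m³/s; ΣQ_DR = 181.0 m³/s.
V = ΣQ_DR · Δt = 181.0 × 21600 s = 3.910 × 10^6 m³.
Over A = 155 km², depth = V / A = 25.2 mm.

d ≈ 25.2 mm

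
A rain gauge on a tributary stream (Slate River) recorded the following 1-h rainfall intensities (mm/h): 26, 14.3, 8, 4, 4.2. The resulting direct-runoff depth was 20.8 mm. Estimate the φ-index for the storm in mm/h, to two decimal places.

φ ≈ 9.75 mm/h

Only the 2 blocks with intensity above φ contribute runoff: 26, 14.3 mm/h.
Σ(I−φ)·Δt = d  ⇒  (26+14.3 − 2φ)·1 = 20.8
φ = (40.30 − 20.8/1) / 2 = 9.75 mm/h.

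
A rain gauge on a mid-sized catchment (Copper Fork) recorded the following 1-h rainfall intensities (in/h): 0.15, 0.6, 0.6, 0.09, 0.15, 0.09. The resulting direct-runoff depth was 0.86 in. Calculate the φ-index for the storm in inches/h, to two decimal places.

Only the 2 blocks with intensity above φ contribute runoff: 0.6, 0.6 in/h.
Σ(I−φ)·Δt = d  ⇒  (0.6+0.6 − 2φ)·1 = 0.86
φ = (1.200 − 0.86/1) / 2 = 0.17 in/h.

φ ≈ 0.17 in/h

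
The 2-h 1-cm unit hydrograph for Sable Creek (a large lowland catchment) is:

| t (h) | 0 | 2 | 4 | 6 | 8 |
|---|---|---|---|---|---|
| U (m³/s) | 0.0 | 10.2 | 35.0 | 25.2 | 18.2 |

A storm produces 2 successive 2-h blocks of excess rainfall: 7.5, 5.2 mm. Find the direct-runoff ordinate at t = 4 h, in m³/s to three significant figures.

By discrete convolution, Q_j = Σ (P_i / 10 mm) · U_{j−i}.
At t = 4 h (j=2): Q = (7.5/10)·35.0 + (5.2/10)·10.2 = 31.6 m³/s.

Q ≈ 31.6 m³/s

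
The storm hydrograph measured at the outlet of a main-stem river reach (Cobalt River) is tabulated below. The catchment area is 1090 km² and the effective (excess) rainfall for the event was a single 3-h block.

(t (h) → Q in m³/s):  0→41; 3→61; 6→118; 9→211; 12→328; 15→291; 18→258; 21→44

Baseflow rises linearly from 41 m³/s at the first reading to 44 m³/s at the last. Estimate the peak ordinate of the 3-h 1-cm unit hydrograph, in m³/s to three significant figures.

U_p ≈ 285 m³/s

Direct runoff: 0.00, 19.57, 76.14, 168.71, 285.29, 247.86, 214.43, 0.00 m³/s; ΣQ_DR = 1012 m³/s, peak = 285.29 m³/s.
Runoff depth d = ΣQ_DR·Δt / A = 1012 × 10800 / (1090 km²) = 10.03 mm.
The 1-cm UH is the DRH scaled by (10 mm)/d, so U_p = 285.29 × 10/10.03 = 285 m³/s.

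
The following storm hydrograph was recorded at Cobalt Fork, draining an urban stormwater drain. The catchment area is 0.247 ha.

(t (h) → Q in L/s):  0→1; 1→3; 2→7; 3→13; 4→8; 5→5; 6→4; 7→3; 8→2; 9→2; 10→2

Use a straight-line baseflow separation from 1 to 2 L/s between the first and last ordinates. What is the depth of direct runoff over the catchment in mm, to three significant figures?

d ≈ 48.8 mm

Direct runoff: 0.00, 1.90, 5.80, 11.70, 6.60, 3.50, 2.40, 1.30, 0.20, 0.10, 0.00 L/s; ΣQ_DR = 33.50 L/s.
V = ΣQ_DR · Δt = 33.50 × 3600 s = 1.206 × 10^5 L.
Over A = 0.247 ha, depth = V / A = 48.8 mm.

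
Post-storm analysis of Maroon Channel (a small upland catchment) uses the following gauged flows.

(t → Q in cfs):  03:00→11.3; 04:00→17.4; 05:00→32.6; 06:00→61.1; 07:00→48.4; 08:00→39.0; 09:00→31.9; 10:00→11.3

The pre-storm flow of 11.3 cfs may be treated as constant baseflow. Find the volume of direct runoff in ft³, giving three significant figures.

Direct-runoff ordinates (Q − Q_b): 0.0, 6.1, 21.3, 49.8, 37.1, 27.7, 20.6, 0.0 cfs.
ΣQ_DR = 162.6 cfs.
With Δt = 1 h = 3600 s, V = ΣQ_DR · Δt = 162.6 × 3600 = 5.85 × 10^5 ft³.

V ≈ 5.85 × 10^5 ft³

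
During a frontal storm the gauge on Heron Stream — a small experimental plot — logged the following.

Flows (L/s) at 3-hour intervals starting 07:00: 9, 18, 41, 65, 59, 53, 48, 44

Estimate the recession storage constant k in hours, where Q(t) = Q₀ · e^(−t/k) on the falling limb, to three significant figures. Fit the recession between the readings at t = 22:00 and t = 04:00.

On the falling limb, Q drops from 53 to 44 L/s between t = 22:00 and t = 04:00 (Δt = 6 h).
k = −Δt / ln(Q₂/Q₁) = −6 / ln(44/53) = 32.2 h.

k ≈ 32.2 h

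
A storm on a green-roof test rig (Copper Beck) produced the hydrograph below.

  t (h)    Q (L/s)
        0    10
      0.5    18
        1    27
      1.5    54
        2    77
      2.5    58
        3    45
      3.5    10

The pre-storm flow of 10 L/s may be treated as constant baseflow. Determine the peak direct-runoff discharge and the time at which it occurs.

Subtracting baseflow gives direct-runoff ordinates: 0.0, 8.0, 17.0, 44.0, 67.0, 48.0, 35.0, 0.0 L/s.
The maximum is 67.0 L/s, occurring at the reading for t = 2 h.

Q_p = 67.0 L/s at t = 2 h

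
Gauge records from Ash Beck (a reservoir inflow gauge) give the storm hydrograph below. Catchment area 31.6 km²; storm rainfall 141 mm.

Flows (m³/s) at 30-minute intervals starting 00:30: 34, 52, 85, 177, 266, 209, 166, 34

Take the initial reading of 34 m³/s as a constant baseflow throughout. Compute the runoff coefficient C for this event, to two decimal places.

ΣQ_DR = 751.0 m³/s; V = ΣQ_DR·Δt = 1.352 × 10^6 m³.
Runoff depth d = V / A = 42.78 mm.
C = d / P = 42.78 / 141 = 0.30.

C ≈ 0.30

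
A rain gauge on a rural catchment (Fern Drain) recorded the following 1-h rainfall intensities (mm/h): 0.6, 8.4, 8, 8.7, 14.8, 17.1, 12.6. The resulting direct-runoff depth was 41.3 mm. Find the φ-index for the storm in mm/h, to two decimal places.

Only the 6 blocks with intensity above φ contribute runoff: 8.4, 8, 8.7, 14.8, 17.1, 12.6 mm/h.
Σ(I−φ)·Δt = d  ⇒  (8.4+8+8.7+14.8+17.1+12.6 − 6φ)·1 = 41.3
φ = (69.60 − 41.3/1) / 6 = 4.72 mm/h.

φ ≈ 4.72 mm/h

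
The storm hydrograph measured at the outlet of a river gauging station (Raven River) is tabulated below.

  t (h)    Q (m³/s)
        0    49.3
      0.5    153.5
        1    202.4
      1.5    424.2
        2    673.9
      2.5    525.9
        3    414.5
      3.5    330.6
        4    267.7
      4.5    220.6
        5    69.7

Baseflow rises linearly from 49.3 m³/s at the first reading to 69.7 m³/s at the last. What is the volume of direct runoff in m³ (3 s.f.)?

V ≈ 4.82 × 10^6 m³

Direct-runoff ordinates (Q − Q_b): 0.00, 102.16, 149.02, 368.78, 616.44, 466.40, 352.96, 267.02, 202.08, 152.94, 0.00 m³/s.
ΣQ_DR = 2678 m³/s.
With Δt = 0.5 h = 1800 s, V = ΣQ_DR · Δt = 2678 × 1800 = 4.82 × 10^6 m³.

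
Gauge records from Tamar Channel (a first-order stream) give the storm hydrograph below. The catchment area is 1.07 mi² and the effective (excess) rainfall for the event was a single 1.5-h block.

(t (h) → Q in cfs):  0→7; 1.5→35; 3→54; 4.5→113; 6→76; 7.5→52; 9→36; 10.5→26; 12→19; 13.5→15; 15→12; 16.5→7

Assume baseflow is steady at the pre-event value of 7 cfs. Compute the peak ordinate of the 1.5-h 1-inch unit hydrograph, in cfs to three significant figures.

Direct runoff: 0.0, 28.0, 47.0, 106.0, 69.0, 45.0, 29.0, 19.0, 12.0, 8.0, 5.0, 0.0 cfs; ΣQ_DR = 368.0 cfs, peak = 106.0 cfs.
Runoff depth d = ΣQ_DR·Δt / A = 368.0 × 5400 / (1.07 mi²) = 0.7994 in.
The 1-inch UH is the DRH scaled by (1 in)/d, so U_p = 106.0 × 1/0.7994 = 133 cfs.

U_p ≈ 133 cfs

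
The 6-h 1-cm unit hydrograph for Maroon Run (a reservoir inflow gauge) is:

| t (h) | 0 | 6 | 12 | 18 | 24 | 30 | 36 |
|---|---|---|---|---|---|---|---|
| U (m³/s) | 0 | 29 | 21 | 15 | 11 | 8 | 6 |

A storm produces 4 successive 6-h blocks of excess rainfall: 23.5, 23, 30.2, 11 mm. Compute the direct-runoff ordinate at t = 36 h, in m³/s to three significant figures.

By discrete convolution, Q_j = Σ (P_i / 10 mm) · U_{j−i}.
At t = 36 h (j=6): Q = (23.5/10)·6 + (23/10)·8 + (30.2/10)·11 + (11/10)·15 = 82.2 m³/s.

Q ≈ 82.2 m³/s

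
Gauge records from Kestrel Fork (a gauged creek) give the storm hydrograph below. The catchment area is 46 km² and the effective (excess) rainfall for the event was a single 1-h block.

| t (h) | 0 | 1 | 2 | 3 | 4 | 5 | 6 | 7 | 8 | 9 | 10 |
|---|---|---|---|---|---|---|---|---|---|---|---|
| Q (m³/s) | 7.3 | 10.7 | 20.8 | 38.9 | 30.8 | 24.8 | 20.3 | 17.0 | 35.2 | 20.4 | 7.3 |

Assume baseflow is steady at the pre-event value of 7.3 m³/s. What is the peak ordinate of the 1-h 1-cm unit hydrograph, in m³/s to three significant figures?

U_p ≈ 26.4 m³/s

Direct runoff: 0.0, 3.4, 13.5, 31.6, 23.5, 17.5, 13.0, 9.7, 27.9, 13.1, 0.0 m³/s; ΣQ_DR = 153.2 m³/s, peak = 31.6 m³/s.
Runoff depth d = ΣQ_DR·Δt / A = 153.2 × 3600 / (46 km²) = 11.99 mm.
The 1-cm UH is the DRH scaled by (10 mm)/d, so U_p = 31.6 × 10/11.99 = 26.4 m³/s.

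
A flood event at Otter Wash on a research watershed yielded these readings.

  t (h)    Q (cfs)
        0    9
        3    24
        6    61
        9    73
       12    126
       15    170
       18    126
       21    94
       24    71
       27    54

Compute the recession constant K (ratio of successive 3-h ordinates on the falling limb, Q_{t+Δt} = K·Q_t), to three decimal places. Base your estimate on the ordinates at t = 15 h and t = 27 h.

Using the recession-limb readings at t = 15 h and t = 27 h: Q falls from 170 to 54 cfs over 4 intervals.
K = (Q₂/Q₁)^(1/4) = (54/170)^(1/4) = 0.751.

K ≈ 0.751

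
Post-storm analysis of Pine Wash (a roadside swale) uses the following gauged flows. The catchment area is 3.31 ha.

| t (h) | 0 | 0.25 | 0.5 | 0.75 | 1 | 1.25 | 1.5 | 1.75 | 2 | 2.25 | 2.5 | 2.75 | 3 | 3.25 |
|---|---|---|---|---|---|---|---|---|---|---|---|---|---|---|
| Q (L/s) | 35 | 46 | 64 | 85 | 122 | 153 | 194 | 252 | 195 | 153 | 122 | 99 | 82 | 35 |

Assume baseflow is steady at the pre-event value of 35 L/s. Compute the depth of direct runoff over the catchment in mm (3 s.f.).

d ≈ 31.2 mm

Direct runoff: 0.0, 11.0, 29.0, 50.0, 87.0, 118.0, 159.0, 217.0, 160.0, 118.0, 87.0, 64.0, 47.0, 0.0 L/s; ΣQ_DR = 1147 L/s.
V = ΣQ_DR · Δt = 1147 × 900 s = 1.032 × 10^6 L.
Over A = 3.31 ha, depth = V / A = 31.2 mm.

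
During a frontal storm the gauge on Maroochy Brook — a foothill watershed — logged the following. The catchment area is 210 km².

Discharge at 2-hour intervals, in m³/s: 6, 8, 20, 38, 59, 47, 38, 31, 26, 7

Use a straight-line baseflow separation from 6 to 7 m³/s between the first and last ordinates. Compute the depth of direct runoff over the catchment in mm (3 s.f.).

Direct runoff: 0.00, 1.89, 13.78, 31.67, 52.56, 40.44, 31.33, 24.22, 19.11, 0.00 m³/s; ΣQ_DR = 215.0 m³/s.
V = ΣQ_DR · Δt = 215.0 × 7200 s = 1.548 × 10^6 m³.
Over A = 210 km², depth = V / A = 7.37 mm.

d ≈ 7.37 mm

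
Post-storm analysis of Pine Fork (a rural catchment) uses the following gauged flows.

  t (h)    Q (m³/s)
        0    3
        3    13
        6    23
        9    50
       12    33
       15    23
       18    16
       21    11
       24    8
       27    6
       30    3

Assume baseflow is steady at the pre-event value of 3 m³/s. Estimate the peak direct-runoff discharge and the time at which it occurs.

Q_p = 47.0 m³/s at t = 9 h

Subtracting baseflow gives direct-runoff ordinates: 0.0, 10.0, 20.0, 47.0, 30.0, 20.0, 13.0, 8.0, 5.0, 3.0, 0.0 m³/s.
The maximum is 47.0 m³/s, occurring at the reading for t = 9 h.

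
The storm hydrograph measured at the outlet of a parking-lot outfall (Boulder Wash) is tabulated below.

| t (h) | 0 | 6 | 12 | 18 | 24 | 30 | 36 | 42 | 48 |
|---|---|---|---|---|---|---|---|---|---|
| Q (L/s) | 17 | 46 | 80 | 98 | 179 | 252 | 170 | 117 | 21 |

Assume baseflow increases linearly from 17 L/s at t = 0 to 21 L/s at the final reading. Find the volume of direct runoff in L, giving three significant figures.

Direct-runoff ordinates (Q − Q_b): 0.00, 28.50, 62.00, 79.50, 160.00, 232.50, 150.00, 96.50, 0.00 L/s.
ΣQ_DR = 809.0 L/s.
With Δt = 6 h = 21600 s, V = ΣQ_DR · Δt = 809.0 × 21600 = 1.75 × 10^7 L.

V ≈ 1.75 × 10^7 L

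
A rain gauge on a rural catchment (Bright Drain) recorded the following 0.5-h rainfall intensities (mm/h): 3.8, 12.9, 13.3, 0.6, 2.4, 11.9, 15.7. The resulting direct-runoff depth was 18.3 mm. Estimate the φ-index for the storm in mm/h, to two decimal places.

φ ≈ 4.30 mm/h

Only the 4 blocks with intensity above φ contribute runoff: 12.9, 13.3, 11.9, 15.7 mm/h.
Σ(I−φ)·Δt = d  ⇒  (12.9+13.3+11.9+15.7 − 4φ)·0.5 = 18.3
φ = (53.80 − 18.3/0.5) / 4 = 4.30 mm/h.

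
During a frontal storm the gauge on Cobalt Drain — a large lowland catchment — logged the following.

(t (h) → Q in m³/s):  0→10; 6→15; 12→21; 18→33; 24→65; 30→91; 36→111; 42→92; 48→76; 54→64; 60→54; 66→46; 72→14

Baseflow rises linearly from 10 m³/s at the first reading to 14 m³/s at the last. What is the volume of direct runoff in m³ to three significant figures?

Direct-runoff ordinates (Q − Q_b): 0.00, 4.67, 10.33, 22.00, 53.67, 79.33, 99.00, 79.67, 63.33, 51.00, 40.67, 32.33, 0.00 m³/s.
ΣQ_DR = 536.0 m³/s.
With Δt = 6 h = 21600 s, V = ΣQ_DR · Δt = 536.0 × 21600 = 1.16 × 10^7 m³.

V ≈ 1.16 × 10^7 m³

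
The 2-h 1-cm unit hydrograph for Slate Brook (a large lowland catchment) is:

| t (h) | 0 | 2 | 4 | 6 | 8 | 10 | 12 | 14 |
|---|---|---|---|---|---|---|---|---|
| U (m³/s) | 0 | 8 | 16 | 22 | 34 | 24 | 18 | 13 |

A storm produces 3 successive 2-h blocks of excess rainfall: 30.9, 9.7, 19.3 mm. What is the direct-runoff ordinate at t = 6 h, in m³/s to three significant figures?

Q ≈ 98.9 m³/s

By discrete convolution, Q_j = Σ (P_i / 10 mm) · U_{j−i}.
At t = 6 h (j=3): Q = (30.9/10)·22 + (9.7/10)·16 + (19.3/10)·8 = 98.9 m³/s.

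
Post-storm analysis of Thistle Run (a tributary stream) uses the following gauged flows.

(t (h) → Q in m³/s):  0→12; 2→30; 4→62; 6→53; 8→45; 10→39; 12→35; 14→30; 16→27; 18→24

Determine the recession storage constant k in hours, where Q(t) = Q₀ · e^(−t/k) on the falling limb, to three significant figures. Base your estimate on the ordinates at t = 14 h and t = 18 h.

k ≈ 17.9 h

On the falling limb, Q drops from 30 to 24 m³/s between t = 14 h and t = 18 h (Δt = 4 h).
k = −Δt / ln(Q₂/Q₁) = −4 / ln(24/30) = 17.9 h.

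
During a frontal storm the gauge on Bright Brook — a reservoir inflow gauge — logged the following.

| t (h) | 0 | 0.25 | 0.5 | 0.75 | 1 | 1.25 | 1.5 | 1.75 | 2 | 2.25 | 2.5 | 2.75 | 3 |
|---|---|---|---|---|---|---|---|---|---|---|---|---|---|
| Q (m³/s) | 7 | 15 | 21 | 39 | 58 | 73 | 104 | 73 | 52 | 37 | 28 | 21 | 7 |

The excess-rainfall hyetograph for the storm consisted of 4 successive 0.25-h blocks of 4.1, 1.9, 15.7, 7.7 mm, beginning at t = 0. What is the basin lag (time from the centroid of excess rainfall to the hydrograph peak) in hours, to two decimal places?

t_L ≈ 0.90 h

Centroid of excess rainfall: t_c = Σ P_i·t̄_i / ΣP_i = 0.6046 h (block centres at 0.125, 0.375, 0.625, 0.875 h).
Hydrograph peak occurs at t = 1.5 h, so basin lag t_L = 1.5 − 0.6046 = 0.90 h.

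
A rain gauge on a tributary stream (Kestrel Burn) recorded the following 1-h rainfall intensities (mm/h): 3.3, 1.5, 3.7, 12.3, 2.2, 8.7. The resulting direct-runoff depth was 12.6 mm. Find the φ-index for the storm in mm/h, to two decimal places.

φ ≈ 4.20 mm/h

Only the 2 blocks with intensity above φ contribute runoff: 12.3, 8.7 mm/h.
Σ(I−φ)·Δt = d  ⇒  (12.3+8.7 − 2φ)·1 = 12.6
φ = (21.00 − 12.6/1) / 2 = 4.20 mm/h.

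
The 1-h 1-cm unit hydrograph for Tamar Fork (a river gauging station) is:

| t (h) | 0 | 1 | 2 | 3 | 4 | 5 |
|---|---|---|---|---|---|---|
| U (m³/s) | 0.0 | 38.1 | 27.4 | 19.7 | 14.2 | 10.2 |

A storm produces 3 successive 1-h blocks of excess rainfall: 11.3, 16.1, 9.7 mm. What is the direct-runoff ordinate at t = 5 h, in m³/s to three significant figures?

By discrete convolution, Q_j = Σ (P_i / 10 mm) · U_{j−i}.
At t = 5 h (j=5): Q = (11.3/10)·10.2 + (16.1/10)·14.2 + (9.7/10)·19.7 = 53.5 m³/s.

Q ≈ 53.5 m³/s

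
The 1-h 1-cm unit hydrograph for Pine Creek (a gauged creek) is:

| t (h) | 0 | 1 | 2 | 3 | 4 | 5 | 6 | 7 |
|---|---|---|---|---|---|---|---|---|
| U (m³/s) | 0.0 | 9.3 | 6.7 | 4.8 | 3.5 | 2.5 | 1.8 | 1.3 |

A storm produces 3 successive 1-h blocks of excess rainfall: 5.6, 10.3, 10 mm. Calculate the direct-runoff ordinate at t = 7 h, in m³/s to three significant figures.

Q ≈ 5.08 m³/s

By discrete convolution, Q_j = Σ (P_i / 10 mm) · U_{j−i}.
At t = 7 h (j=7): Q = (5.6/10)·1.3 + (10.3/10)·1.8 + (10/10)·2.5 = 5.08 m³/s.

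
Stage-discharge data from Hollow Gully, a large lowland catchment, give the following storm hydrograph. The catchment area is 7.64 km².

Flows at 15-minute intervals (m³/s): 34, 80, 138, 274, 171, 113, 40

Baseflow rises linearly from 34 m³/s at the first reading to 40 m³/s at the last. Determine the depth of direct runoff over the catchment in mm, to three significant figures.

Direct runoff: 0.00, 45.00, 102.00, 237.00, 133.00, 74.00, 0.00 m³/s; ΣQ_DR = 591.0 m³/s.
V = ΣQ_DR · Δt = 591.0 × 900 s = 5.319 × 10^5 m³.
Over A = 7.64 km², depth = V / A = 69.6 mm.

d ≈ 69.6 mm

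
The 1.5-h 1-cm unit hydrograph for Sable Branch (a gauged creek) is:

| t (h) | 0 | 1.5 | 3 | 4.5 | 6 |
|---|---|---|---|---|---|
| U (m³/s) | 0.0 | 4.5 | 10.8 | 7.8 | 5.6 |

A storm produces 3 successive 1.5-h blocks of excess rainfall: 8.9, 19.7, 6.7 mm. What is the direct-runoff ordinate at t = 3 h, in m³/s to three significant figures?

Q ≈ 18.5 m³/s

By discrete convolution, Q_j = Σ (P_i / 10 mm) · U_{j−i}.
At t = 3 h (j=2): Q = (8.9/10)·10.8 + (19.7/10)·4.5 + (6.7/10)·0.0 = 18.5 m³/s.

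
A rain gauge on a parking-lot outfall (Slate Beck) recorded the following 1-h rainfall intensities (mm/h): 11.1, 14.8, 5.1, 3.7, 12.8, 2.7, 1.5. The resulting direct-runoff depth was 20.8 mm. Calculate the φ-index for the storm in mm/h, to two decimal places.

φ ≈ 5.97 mm/h

Only the 3 blocks with intensity above φ contribute runoff: 11.1, 14.8, 12.8 mm/h.
Σ(I−φ)·Δt = d  ⇒  (11.1+14.8+12.8 − 3φ)·1 = 20.8
φ = (38.70 − 20.8/1) / 3 = 5.97 mm/h.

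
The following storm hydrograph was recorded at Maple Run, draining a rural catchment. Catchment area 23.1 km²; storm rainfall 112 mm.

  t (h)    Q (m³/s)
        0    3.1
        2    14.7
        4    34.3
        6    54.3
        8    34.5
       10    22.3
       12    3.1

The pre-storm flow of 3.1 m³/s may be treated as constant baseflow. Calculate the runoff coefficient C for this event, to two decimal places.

ΣQ_DR = 144.6 m³/s; V = ΣQ_DR·Δt = 1.041 × 10^6 m³.
Runoff depth d = V / A = 45.07 mm.
C = d / P = 45.07 / 112 = 0.40.

C ≈ 0.40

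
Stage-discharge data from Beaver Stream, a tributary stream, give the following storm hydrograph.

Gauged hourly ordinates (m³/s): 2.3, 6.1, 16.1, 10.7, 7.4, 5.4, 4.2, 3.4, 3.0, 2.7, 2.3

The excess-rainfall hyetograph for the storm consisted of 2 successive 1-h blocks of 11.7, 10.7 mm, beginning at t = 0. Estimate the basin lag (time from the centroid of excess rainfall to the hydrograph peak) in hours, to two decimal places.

Centroid of excess rainfall: t_c = Σ P_i·t̄_i / ΣP_i = 0.9777 h (block centres at 0.5, 1.5 h).
Hydrograph peak occurs at t = 2 h, so basin lag t_L = 2 − 0.9777 = 1.02 h.

t_L ≈ 1.02 h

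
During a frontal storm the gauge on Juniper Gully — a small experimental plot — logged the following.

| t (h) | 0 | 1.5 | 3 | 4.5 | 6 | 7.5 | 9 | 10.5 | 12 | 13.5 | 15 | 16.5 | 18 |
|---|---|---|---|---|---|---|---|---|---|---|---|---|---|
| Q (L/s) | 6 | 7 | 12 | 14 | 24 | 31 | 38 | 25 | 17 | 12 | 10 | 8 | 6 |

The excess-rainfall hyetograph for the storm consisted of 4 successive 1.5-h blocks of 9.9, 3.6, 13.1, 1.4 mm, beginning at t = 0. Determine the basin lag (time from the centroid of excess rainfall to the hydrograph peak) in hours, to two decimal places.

t_L ≈ 6.43 h

Centroid of excess rainfall: t_c = Σ P_i·t̄_i / ΣP_i = 2.5714 h (block centres at 0.75, 2.25, 3.75, 5.25 h).
Hydrograph peak occurs at t = 9 h, so basin lag t_L = 9 − 2.5714 = 6.43 h.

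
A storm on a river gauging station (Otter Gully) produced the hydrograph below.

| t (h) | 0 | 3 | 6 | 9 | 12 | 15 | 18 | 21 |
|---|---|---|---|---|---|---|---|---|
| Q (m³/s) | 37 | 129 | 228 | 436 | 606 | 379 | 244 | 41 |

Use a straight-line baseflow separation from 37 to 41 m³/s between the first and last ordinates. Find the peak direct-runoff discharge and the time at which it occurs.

Subtracting baseflow gives direct-runoff ordinates: 0.00, 91.43, 189.86, 397.29, 566.71, 339.14, 203.57, 0.00 m³/s.
The maximum is 566.71 m³/s, occurring at the reading for t = 12 h.

Q_p = 566.71 m³/s at t = 12 h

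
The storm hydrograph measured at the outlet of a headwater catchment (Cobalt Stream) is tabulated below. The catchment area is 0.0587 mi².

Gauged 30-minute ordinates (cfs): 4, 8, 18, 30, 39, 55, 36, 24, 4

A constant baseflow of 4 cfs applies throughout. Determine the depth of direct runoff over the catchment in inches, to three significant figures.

Direct runoff: 0.0, 4.0, 14.0, 26.0, 35.0, 51.0, 32.0, 20.0, 0.0 cfs; ΣQ_DR = 182.0 cfs.
V = ΣQ_DR · Δt = 182.0 × 1800 s = 3.276 × 10^5 ft³.
Over A = 0.0587 mi², depth = V / A = 2.40 in.

d ≈ 2.40 in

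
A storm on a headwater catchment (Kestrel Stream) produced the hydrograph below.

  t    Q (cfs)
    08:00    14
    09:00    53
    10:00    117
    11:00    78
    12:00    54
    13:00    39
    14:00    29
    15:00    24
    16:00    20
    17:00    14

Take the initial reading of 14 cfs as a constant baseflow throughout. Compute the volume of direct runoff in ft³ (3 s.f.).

V ≈ 1.09 × 10^6 ft³

Direct-runoff ordinates (Q − Q_b): 0.0, 39.0, 103.0, 64.0, 40.0, 25.0, 15.0, 10.0, 6.0, 0.0 cfs.
ΣQ_DR = 302.0 cfs.
With Δt = 1 h = 3600 s, V = ΣQ_DR · Δt = 302.0 × 3600 = 1.09 × 10^6 ft³.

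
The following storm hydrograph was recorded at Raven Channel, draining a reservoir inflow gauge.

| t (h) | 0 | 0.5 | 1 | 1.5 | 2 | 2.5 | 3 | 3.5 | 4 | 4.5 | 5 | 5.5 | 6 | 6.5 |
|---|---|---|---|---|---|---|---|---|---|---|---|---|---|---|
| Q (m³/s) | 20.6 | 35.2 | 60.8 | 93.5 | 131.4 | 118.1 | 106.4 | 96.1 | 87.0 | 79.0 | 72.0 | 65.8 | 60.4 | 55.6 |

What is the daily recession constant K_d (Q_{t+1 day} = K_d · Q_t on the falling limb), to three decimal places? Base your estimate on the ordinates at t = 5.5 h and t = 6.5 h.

K_d ≈ 0.018

Between t = 5.5 h and t = 6.5 h the flow falls from 65.8 to 55.6 m³/s over 2×0.5 h = 1 h.
Per-interval ratio K = (55.6/65.8)^(1/2) = 0.9192; K_d = K^(24/0.5) = 0.018.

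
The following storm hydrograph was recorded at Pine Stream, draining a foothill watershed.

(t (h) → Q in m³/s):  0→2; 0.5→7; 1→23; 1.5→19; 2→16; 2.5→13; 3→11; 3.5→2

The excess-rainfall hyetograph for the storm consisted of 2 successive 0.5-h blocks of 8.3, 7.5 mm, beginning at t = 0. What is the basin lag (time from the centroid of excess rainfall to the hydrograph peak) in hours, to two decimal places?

t_L ≈ 0.51 h

Centroid of excess rainfall: t_c = Σ P_i·t̄_i / ΣP_i = 0.4873 h (block centres at 0.25, 0.75 h).
Hydrograph peak occurs at t = 1 h, so basin lag t_L = 1 − 0.4873 = 0.51 h.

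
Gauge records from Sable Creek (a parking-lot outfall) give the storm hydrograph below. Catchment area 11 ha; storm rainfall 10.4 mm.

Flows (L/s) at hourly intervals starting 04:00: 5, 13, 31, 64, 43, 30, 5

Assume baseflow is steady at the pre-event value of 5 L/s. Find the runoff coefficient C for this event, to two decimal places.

C ≈ 0.49

ΣQ_DR = 156.0 L/s; V = ΣQ_DR·Δt = 5.616 × 10^5 L.
Runoff depth d = V / A = 5.105 mm.
C = d / P = 5.105 / 10.4 = 0.49.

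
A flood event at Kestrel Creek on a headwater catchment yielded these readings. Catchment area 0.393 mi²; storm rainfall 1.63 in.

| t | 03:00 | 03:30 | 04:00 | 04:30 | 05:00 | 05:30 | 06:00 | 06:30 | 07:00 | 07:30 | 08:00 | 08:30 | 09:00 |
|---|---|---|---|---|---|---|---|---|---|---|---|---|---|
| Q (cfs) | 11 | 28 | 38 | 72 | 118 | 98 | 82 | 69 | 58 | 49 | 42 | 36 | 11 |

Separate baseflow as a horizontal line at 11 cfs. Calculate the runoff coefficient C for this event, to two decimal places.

ΣQ_DR = 569.0 cfs; V = ΣQ_DR·Δt = 1.024 × 10^6 ft³.
Runoff depth d = V / A = 1.122 in.
C = d / P = 1.122 / 1.63 = 0.69.

C ≈ 0.69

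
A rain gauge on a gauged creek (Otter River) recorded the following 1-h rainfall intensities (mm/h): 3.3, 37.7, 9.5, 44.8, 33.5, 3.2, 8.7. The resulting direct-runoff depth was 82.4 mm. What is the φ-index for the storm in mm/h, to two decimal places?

Only the 3 blocks with intensity above φ contribute runoff: 37.7, 44.8, 33.5 mm/h.
Σ(I−φ)·Δt = d  ⇒  (37.7+44.8+33.5 − 3φ)·1 = 82.4
φ = (116.0 − 82.4/1) / 3 = 11.20 mm/h.

φ ≈ 11.20 mm/h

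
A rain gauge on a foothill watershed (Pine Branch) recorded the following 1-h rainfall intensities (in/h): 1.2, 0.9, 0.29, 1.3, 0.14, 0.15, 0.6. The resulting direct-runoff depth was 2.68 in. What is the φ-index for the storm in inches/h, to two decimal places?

φ ≈ 0.33 in/h

Only the 4 blocks with intensity above φ contribute runoff: 1.2, 0.9, 1.3, 0.6 in/h.
Σ(I−φ)·Δt = d  ⇒  (1.2+0.9+1.3+0.6 − 4φ)·1 = 2.68
φ = (4.000 − 2.68/1) / 4 = 0.33 in/h.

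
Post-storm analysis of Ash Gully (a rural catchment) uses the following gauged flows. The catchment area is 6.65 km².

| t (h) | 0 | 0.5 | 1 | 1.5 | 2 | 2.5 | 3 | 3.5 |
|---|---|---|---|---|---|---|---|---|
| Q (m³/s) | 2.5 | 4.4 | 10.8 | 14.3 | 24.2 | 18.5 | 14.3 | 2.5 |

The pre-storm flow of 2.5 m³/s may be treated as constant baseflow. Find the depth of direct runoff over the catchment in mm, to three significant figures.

Direct runoff: 0.0, 1.9, 8.3, 11.8, 21.7, 16.0, 11.8, 0.0 m³/s; ΣQ_DR = 71.50 m³/s.
V = ΣQ_DR · Δt = 71.50 × 1800 s = 1.287 × 10^5 m³.
Over A = 6.65 km², depth = V / A = 19.4 mm.

d ≈ 19.4 mm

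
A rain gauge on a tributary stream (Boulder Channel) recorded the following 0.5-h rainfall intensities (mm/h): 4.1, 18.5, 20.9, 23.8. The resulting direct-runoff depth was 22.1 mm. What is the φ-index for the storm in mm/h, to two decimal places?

Only the 3 blocks with intensity above φ contribute runoff: 18.5, 20.9, 23.8 mm/h.
Σ(I−φ)·Δt = d  ⇒  (18.5+20.9+23.8 − 3φ)·0.5 = 22.1
φ = (63.20 − 22.1/0.5) / 3 = 6.33 mm/h.

φ ≈ 6.33 mm/h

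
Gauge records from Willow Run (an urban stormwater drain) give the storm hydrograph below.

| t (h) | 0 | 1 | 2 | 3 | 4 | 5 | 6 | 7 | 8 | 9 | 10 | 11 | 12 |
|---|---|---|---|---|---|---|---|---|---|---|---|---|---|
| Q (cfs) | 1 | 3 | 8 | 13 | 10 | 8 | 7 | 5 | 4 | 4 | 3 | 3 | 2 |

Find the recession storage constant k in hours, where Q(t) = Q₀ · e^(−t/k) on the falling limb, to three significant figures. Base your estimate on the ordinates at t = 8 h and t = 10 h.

k ≈ 6.95 h

On the falling limb, Q drops from 4 to 3 cfs between t = 8 h and t = 10 h (Δt = 2 h).
k = −Δt / ln(Q₂/Q₁) = −2 / ln(3/4) = 6.95 h.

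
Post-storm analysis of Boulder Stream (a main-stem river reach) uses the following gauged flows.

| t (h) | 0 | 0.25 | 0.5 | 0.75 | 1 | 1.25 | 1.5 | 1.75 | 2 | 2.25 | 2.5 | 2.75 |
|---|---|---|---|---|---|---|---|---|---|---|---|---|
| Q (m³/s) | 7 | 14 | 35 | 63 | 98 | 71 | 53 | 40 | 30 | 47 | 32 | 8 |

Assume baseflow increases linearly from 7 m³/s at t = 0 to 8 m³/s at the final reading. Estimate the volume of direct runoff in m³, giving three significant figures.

Direct-runoff ordinates (Q − Q_b): 0.00, 6.91, 27.82, 55.73, 90.64, 63.55, 45.45, 32.36, 22.27, 39.18, 24.09, 0.00 m³/s.
ΣQ_DR = 408.0 m³/s.
With Δt = 0.25 h = 900 s, V = ΣQ_DR · Δt = 408.0 × 900 = 3.67 × 10^5 m³.

V ≈ 3.67 × 10^5 m³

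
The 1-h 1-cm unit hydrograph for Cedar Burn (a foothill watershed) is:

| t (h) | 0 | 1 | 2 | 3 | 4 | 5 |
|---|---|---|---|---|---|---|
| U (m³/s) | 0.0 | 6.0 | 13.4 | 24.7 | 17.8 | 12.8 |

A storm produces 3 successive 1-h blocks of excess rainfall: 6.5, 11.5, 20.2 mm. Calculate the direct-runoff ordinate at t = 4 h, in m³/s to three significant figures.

Q ≈ 67.0 m³/s

By discrete convolution, Q_j = Σ (P_i / 10 mm) · U_{j−i}.
At t = 4 h (j=4): Q = (6.5/10)·17.8 + (11.5/10)·24.7 + (20.2/10)·13.4 = 67.0 m³/s.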